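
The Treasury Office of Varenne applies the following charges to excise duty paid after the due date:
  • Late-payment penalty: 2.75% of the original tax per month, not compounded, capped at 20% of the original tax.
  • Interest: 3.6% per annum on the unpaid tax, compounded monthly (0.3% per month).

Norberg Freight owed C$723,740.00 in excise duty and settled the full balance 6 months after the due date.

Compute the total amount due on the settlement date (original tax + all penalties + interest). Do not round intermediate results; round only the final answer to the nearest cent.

Penalty: 6 × 2.75% × C$723,740.00 = C$119,417.10 (below the 20% cap of C$144,748.00)
Interest: C$723,740.00 × ((1 + 0.003)^6 − 1) = C$723,740.00 × 0.0181355… = C$13,125.4166…
Total = C$723,740.00 + C$119,417.1000 + C$13,125.4166… = C$856,282.52

C$856,282.52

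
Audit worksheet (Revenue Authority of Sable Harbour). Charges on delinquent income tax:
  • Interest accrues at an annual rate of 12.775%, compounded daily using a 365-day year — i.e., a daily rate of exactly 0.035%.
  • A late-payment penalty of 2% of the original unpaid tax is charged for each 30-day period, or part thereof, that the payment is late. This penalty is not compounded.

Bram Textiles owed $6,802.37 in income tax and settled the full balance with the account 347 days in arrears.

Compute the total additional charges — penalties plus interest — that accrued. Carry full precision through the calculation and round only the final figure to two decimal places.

Penalty periods: ⌈347/30⌉ = 12; penalty = 12 × 2% × $6,802.37 = $1,632.57…
Interest: $6,802.37 × ((1 + 0.00035)^347 − 1) = $6,802.37 × 0.12910892… = $878.2466…
Penalties + interest = $1,632.5688 + $878.2466… = $2,510.82

$2,510.82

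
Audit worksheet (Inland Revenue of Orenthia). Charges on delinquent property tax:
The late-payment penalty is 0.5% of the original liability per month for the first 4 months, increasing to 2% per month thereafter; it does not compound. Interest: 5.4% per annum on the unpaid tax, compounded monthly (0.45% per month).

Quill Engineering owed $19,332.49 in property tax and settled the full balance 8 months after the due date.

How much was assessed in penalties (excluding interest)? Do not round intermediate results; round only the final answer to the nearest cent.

Penalty, months 1–4: 4 × 0.5% × $19,332.49 = $386.65…
Penalty, months 5–8: 4 × 2% × $19,332.49 = $1,546.60…
Total penalty = $386.65… + $1,546.60… = $1,933.25

$1,933.25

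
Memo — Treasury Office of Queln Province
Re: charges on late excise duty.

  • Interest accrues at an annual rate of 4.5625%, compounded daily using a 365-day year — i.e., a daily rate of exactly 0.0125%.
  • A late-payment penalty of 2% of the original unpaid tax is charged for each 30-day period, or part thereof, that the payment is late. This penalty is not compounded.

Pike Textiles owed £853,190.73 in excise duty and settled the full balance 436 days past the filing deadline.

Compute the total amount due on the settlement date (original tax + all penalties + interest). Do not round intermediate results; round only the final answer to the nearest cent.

£1,156,934.21

Penalty periods: ⌈436/30⌉ = 15; penalty = 15 × 2% × £853,190.73 = £255,957.22…
Interest: £853,190.73 × ((1 + 0.000125)^436 − 1) = £853,190.73 × 0.05600888… = £47,786.2569…
Total = £853,190.73 + £255,957.2190 + £47,786.2569… = £1,156,934.21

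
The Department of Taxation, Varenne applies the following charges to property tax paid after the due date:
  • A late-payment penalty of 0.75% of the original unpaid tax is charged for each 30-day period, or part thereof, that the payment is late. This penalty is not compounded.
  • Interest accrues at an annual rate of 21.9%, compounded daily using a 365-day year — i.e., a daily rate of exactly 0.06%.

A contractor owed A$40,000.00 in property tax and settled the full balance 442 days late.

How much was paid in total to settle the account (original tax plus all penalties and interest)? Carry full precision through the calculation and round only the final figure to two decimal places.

Penalty periods: ⌈442/30⌉ = 15; penalty = 15 × 0.75% × A$40,000.00 = A$4,500.00
Interest: A$40,000.00 × ((1 + 0.0006)^442 − 1) = A$40,000.00 × 0.30358801… = A$12,143.5205…
Total = A$40,000.00 + A$4,500.0000 + A$12,143.5205… = A$56,643.52

A$56,643.52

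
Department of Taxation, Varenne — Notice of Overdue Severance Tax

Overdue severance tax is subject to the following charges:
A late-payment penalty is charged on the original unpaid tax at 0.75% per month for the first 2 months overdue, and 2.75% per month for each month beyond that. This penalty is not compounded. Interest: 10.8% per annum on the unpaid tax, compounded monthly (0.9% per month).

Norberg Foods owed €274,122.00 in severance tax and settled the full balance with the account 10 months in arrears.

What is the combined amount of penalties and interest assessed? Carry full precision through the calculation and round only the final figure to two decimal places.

€90,113.19

Penalty, months 1–2: 2 × 0.75% × €274,122.00 = €4,111.83
Penalty, months 3–10: 8 × 2.75% × €274,122.00 = €60,306.84
Interest: €274,122.00 × ((1 + 0.009)^10 − 1) = €274,122.00 × 0.0937339… = €25,694.5167…
Penalties + interest = €64,418.6700 + €25,694.5167… = €90,113.19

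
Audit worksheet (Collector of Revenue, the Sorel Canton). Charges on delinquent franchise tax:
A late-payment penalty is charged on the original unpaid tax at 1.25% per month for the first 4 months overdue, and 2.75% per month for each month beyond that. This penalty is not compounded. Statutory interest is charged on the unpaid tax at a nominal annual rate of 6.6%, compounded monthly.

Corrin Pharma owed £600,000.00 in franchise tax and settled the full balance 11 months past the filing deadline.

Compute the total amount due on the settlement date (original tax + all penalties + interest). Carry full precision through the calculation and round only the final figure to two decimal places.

Penalty, months 1–4: 4 × 1.25% × £600,000.00 = £30,000.00
Penalty, months 5–11: 7 × 2.75% × £600,000.00 = £115,500.00
Interest (6.6%/yr ÷ 12 = 0.55%/month): £600,000.00 × ((1 + 0.0055)^11 − 1) = £37,314.9037…
Total = £600,000.00 + £145,500.0000 + £37,314.9037… = £782,814.90

£782,814.90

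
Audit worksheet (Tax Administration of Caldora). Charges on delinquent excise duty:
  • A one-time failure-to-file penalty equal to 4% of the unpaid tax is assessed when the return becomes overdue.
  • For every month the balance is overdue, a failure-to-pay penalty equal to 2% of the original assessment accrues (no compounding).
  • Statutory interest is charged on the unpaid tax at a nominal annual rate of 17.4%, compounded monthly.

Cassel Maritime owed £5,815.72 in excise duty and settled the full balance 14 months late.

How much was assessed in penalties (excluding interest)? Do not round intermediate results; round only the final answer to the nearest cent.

£1,861.03

Failure-to-file penalty: 4% × £5,815.72 = £232.63…
Failure-to-pay penalty = 2% × £5,815.72 × 14 mo = £1,628.40…
Total penalty = £232.63… + £1,628.40… = £1,861.03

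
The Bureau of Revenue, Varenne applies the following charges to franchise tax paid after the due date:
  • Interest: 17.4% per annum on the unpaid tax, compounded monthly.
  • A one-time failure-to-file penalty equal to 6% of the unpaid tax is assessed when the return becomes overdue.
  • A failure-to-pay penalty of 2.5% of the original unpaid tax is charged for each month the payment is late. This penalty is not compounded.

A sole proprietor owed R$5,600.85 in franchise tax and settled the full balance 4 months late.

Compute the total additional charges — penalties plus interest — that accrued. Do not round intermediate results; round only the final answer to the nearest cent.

Failure-to-file penalty: 6% × R$5,600.85 = R$336.05…
Failure-to-pay penalty = 2.5% × R$5,600.85 × 4 mo = R$560.09…
Interest (17.4%/yr ÷ 12 = 1.45%/month): R$5,600.85 × ((1 + 0.0145)^4 − 1) = R$331.9833…
Penalties + interest = R$896.1360 + R$331.9833… = R$1,228.12

R$1,228.12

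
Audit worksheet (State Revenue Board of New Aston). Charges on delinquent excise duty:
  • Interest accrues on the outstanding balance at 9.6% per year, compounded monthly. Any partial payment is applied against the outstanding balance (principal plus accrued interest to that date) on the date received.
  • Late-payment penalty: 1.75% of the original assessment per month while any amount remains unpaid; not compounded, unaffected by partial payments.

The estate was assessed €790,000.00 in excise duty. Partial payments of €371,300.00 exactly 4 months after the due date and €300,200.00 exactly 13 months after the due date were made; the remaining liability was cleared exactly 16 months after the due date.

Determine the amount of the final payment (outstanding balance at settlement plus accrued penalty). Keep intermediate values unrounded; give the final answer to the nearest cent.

Monthly rate = 9.6% ÷ 12 = 0.8%
Balance at month 4: €790,000.0000 × (1 + 0.008)^4 = €815,584.9812…
After €371,300.00 payment: €815,584.9812… − €371,300.00 = €444,284.9812…
Balance at month 13: €444,284.9812… × (1 + 0.008)^9 = €477,316.4713…
After €300,200.00 payment: €477,316.4713… − €300,200.00 = €177,116.4713…
Balance at month 16: €177,116.4713… × (1 + 0.008)^3 = €181,401.3637…
Penalty: 16 × 1.75% × €790,000.00 = €221,200.00
Final settlement = outstanding balance + penalty = €181,401.3637… + €221,200.00 = €402,601.36

€402,601.36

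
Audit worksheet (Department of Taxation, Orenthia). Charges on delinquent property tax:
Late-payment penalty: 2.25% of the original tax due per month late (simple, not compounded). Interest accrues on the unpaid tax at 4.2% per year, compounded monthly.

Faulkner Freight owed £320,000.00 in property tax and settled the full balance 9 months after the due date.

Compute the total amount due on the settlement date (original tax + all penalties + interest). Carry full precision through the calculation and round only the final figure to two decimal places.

£395,022.28

Late-payment penalty = 2.25% × £320,000.00 × 9 mo = £64,800.00
Interest (4.2%/yr ÷ 12 = 0.35%/month): £320,000.00 × ((1 + 0.0035)^9 − 1) = £10,222.2786…
Total = £320,000.00 + £64,800.0000 + £10,222.2786… = £395,022.28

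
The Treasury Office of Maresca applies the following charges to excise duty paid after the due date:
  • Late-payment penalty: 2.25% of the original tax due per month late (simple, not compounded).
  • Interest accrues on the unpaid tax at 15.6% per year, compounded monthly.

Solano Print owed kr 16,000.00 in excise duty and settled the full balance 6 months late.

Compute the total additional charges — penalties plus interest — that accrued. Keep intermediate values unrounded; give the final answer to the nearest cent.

Late-payment penalty: 6 × 2.25% × kr 16,000.00 = kr 2,160.00
Interest (15.6%/yr ÷ 12 = 1.3%/month): kr 16,000.00 × ((1 + 0.013)^6 − 1) = kr 1,289.2699…
Penalties + interest = kr 2,160.0000 + kr 1,289.2699… = kr 3,449.27

kr 3,449.27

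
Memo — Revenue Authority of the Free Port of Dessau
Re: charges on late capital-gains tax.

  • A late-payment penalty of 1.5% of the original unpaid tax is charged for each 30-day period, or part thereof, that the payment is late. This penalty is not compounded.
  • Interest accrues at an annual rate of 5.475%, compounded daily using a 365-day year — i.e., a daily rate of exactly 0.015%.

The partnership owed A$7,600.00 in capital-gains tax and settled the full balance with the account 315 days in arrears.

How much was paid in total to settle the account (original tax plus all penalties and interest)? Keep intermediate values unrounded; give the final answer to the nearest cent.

A$9,221.69

Penalty periods: ⌈315/30⌉ = 11; penalty = 11 × 1.5% × A$7,600.00 = A$1,254.00
Interest: A$7,600.00 × ((1 + 0.00015)^315 − 1) = A$7,600.00 × 0.04838036… = A$367.6907…
Total = A$7,600.00 + A$1,254.0000 + A$367.6907… = A$9,221.69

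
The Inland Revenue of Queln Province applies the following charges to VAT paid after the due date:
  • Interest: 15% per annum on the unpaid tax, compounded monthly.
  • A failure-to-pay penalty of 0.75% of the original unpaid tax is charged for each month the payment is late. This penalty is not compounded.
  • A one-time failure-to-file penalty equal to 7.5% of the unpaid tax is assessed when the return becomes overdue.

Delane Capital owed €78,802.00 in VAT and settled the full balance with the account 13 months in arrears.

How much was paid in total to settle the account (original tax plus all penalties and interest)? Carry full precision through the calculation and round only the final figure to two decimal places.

€106,206.49

Failure-to-file penalty: 7.5% × €78,802.00 = €5,910.15
Failure-to-pay penalty = 0.75% × €78,802.00 × 13 mo = €7,683.20…
Interest (15%/yr ÷ 12 = 1.25%/month): €78,802.00 × ((1 + 0.0125)^13 − 1) = €13,811.1497…
Total = €78,802.00 + €13,593.3450 + €13,811.1497… = €106,206.49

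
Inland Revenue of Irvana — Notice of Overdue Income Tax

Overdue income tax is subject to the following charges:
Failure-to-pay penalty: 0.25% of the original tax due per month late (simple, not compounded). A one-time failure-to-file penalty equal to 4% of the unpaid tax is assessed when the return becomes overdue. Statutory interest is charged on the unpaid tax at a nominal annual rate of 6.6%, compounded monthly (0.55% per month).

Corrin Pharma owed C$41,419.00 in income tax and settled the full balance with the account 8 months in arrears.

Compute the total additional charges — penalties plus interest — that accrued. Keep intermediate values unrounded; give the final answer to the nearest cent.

Failure-to-file penalty: 4% × C$41,419.00 = C$1,656.76
Failure-to-pay penalty = 0.25% × C$41,419.00 × 8 mo = C$828.38
Interest: C$41,419.00 × ((1 + 0.0055)^8 − 1) = C$41,419.00 × 0.0448564… = C$1,857.9065…
Penalties + interest = C$2,485.1400 + C$1,857.9065… = C$4,343.05

C$4,343.05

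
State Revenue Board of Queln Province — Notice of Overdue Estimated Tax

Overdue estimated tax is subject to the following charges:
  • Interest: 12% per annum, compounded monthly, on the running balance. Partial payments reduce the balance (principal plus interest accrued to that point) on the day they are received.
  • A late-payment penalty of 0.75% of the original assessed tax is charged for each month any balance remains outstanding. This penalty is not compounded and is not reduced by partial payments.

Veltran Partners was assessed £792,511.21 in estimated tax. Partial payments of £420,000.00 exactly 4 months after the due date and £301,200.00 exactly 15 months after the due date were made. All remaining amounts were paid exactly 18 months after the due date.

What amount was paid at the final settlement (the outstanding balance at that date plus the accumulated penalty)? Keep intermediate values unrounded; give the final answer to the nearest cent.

Monthly rate = 12% ÷ 12 = 1%
Balance at month 4: £792,511.2100 × (1 + 0.01)^4 = £824,690.3431…
After £420,000.00 payment: £824,690.3431… − £420,000.00 = £404,690.3431…
Balance at month 15: £404,690.3431… × (1 + 0.01)^11 = £451,500.2060…
After £301,200.00 payment: £451,500.2060… − £301,200.00 = £150,300.2060…
Balance at month 18: £150,300.2060… × (1 + 0.01)^3 = £154,854.4525…
Penalty: 18 × 0.75% × £792,511.21 = £106,989.01…
Final settlement = outstanding balance + penalty = £154,854.4525… + £106,989.01… = £261,843.47

£261,843.47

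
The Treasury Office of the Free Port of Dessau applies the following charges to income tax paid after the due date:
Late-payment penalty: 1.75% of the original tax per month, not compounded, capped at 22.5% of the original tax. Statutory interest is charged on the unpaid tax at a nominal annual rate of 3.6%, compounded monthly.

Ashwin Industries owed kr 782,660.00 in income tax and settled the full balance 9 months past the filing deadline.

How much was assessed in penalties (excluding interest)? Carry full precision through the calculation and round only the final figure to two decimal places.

Penalty: 9 × 1.75% × kr 782,660.00 = kr 123,268.95 (below the 22.5% cap of kr 176,098.50)

kr 123,268.95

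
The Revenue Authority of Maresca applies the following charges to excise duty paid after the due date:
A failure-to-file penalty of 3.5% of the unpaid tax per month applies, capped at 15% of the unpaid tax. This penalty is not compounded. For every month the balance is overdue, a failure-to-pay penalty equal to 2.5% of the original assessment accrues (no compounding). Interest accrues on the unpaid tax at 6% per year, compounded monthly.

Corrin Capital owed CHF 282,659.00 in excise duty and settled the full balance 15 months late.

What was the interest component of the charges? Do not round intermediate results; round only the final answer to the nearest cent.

Interest (6%/yr ÷ 12 = 0.5%/month): CHF 282,659.00 × ((1 + 0.005)^15 − 1) = CHF 21,957.7249…

CHF 21,957.72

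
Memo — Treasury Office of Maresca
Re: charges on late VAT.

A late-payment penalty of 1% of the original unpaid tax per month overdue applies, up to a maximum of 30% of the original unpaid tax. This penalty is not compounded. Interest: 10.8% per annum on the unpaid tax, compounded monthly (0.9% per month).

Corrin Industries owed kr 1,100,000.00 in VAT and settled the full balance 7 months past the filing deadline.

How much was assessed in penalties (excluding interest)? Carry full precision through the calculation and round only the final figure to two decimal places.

Penalty: 7 × 1% × kr 1,100,000.00 = kr 77,000.00 (below the 30% cap of kr 330,000.00)

kr 77,000.00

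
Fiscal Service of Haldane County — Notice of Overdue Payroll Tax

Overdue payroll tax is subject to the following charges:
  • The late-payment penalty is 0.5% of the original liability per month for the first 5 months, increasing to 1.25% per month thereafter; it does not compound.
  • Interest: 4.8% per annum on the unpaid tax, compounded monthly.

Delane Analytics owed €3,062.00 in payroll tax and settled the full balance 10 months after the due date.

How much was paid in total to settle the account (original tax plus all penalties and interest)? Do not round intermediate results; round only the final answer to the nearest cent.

Penalty, months 1–5: 5 × 0.5% × €3,062.00 = €76.55
Penalty, months 6–10: 5 × 1.25% × €3,062.00 = €191.38…
Interest (4.8%/yr ÷ 12 = 0.4%/month): €3,062.00 × ((1 + 0.004)^10 − 1) = €124.7083…
Total = €3,062.00 + €267.9250 + €124.7083… = €3,454.63

€3,454.63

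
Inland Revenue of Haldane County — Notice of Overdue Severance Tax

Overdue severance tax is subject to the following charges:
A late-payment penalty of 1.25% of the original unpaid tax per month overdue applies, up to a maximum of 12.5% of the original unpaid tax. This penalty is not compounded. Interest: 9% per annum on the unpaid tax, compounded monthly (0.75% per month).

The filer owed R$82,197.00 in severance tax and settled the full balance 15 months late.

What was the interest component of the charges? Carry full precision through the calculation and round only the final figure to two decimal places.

R$9,748.78

Interest: R$82,197.00 × ((1 + 0.0075)^15 − 1) = R$82,197.00 × 0.1186026… = R$9,748.7774…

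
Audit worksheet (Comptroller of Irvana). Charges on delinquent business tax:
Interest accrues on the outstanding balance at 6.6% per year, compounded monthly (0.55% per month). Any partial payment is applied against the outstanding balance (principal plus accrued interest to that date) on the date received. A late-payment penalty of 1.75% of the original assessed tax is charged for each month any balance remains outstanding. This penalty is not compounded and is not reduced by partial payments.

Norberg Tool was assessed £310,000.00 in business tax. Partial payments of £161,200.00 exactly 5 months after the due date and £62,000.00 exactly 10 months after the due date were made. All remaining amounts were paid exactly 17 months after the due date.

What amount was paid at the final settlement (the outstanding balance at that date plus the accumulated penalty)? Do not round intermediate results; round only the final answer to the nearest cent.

Balance at month 5: £310,000.0000 × (1 + 0.0055)^5 = £318,619.2922…
After £161,200.00 payment: £318,619.2922… − £161,200.00 = £157,419.2922…
Balance at month 10: £157,419.2922… × (1 + 0.0055)^5 = £161,796.2047…
After £62,000.00 payment: £161,796.2047… − £62,000.00 = £99,796.2047…
Balance at month 17: £99,796.2047… × (1 + 0.0055)^7 = £103,702.3384…
Penalty: 17 × 1.75% × £310,000.00 = £92,225.00
Final settlement = outstanding balance + penalty = £103,702.3384… + £92,225.00 = £195,927.34

£195,927.34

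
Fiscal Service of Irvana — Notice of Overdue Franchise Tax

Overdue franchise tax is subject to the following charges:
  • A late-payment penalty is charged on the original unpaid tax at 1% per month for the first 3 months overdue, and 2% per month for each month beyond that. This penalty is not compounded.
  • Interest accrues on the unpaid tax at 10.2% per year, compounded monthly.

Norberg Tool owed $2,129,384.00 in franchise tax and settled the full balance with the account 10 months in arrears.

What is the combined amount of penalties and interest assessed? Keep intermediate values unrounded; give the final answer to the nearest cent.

Penalty, months 1–3: 3 × 1% × $2,129,384.00 = $63,881.52
Penalty, months 4–10: 7 × 2% × $2,129,384.00 = $298,113.76
Interest (10.2%/yr ÷ 12 = 0.85%/month): $2,129,384.00 × ((1 + 0.0085)^10 − 1) = $188,080.0829…
Penalties + interest = $361,995.2800 + $188,080.0829… = $550,075.36

$550,075.36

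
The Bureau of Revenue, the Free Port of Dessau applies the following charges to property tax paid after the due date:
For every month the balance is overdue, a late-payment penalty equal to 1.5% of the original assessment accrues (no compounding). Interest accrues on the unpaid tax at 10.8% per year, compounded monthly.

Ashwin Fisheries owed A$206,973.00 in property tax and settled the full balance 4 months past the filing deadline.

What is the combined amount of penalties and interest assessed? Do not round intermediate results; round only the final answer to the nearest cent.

A$19,970.60

Late-payment penalty: 4 × 1.5% × A$206,973.00 = A$12,418.38
Interest (10.8%/yr ÷ 12 = 0.9%/month): A$206,973.00 × ((1 + 0.009)^4 − 1) = A$7,552.2218…
Penalties + interest = A$12,418.3800 + A$7,552.2218… = A$19,970.60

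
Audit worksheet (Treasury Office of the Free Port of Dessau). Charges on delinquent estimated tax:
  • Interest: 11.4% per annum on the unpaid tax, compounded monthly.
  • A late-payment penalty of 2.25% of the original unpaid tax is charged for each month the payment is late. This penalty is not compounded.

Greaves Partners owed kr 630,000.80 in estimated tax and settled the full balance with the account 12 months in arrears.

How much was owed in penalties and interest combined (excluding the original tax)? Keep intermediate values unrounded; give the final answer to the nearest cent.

Late-payment penalty: 12 × 2.25% × kr 630,000.80 = kr 170,100.22…
Interest (11.4%/yr ÷ 12 = 0.95%/month): kr 630,000.80 × ((1 + 0.0095)^12 − 1) = kr 75,694.1024…
Penalties + interest = kr 170,100.2160 + kr 75,694.1024… = kr 245,794.32

kr 245,794.32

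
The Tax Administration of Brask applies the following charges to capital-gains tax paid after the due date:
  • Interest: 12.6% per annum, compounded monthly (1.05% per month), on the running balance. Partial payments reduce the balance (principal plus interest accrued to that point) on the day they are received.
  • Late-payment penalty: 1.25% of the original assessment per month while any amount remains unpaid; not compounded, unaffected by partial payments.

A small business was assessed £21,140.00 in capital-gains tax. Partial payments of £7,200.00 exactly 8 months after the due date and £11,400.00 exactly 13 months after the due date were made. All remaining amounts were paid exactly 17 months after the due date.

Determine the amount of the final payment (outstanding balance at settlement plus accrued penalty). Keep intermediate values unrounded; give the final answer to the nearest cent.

Balance at month 8: £21,140.0000 × (1 + 0.0105)^8 = £22,982.4078…
After £7,200.00 payment: £22,982.4078… − £7,200.00 = £15,782.4078…
Balance at month 13: £15,782.4078… × (1 + 0.0105)^5 = £16,628.5679…
After £11,400.00 payment: £16,628.5679… − £11,400.00 = £5,228.5679…
Balance at month 17: £5,228.5679… × (1 + 0.0105)^4 = £5,451.6508…
Penalty: 17 × 1.25% × £21,140.00 = £4,492.25
Final settlement = outstanding balance + penalty = £5,451.6508… + £4,492.25 = £9,943.90

£9,943.90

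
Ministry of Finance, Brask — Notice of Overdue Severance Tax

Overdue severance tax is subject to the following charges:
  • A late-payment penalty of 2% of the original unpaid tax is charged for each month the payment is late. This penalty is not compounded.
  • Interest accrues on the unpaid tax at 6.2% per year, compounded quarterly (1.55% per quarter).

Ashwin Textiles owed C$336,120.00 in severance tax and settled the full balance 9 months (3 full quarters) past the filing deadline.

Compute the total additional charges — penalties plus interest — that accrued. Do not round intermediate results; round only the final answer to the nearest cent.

C$76,374.69

Late-payment penalty = 2% × C$336,120.00 × 9 mo = C$60,501.60
Interest: C$336,120.00 × ((1 + 0.0155)^3 − 1) = C$336,120.00 × 0.0472245… = C$15,873.0902…
Penalties + interest = C$60,501.6000 + C$15,873.0902… = C$76,374.69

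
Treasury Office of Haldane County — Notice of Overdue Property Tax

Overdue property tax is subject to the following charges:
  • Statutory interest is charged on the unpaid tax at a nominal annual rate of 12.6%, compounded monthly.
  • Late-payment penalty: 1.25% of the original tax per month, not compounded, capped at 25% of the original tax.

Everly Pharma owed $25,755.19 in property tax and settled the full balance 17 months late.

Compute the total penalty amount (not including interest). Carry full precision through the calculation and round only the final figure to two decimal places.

$5,472.98

Penalty: 17 × 1.25% × $25,755.19 = $5,472.98… (below the 25% cap of $6,438.80…)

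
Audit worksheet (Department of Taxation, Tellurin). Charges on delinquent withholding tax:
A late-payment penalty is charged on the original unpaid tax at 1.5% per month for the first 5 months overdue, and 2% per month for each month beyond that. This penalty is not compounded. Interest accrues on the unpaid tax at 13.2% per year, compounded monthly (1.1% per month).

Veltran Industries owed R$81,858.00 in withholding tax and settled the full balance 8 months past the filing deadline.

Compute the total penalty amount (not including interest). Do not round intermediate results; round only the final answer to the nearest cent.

Penalty, months 1–5: 5 × 1.5% × R$81,858.00 = R$6,139.35
Penalty, months 6–8: 3 × 2% × R$81,858.00 = R$4,911.48
Total penalty = R$6,139.35 + R$4,911.48 = R$11,050.83

R$11,050.83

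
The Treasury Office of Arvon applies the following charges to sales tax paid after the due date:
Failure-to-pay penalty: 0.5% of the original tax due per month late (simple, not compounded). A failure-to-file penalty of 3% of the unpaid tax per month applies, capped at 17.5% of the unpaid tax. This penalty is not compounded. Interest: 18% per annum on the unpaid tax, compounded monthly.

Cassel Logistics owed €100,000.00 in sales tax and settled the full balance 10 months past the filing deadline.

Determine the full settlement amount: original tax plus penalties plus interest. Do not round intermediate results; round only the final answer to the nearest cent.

Failure-to-file: 10 × 3% × €100,000.00 = €30,000.00, capped at 17.5% × €100,000.00 = €17,500.00
Failure-to-pay penalty: 10 × 0.5% × €100,000.00 = €5,000.00
Interest (18%/yr ÷ 12 = 1.5%/month): €100,000.00 × ((1 + 0.015)^10 − 1) = €16,054.0825…
Total = €100,000.00 + €22,500.0000 + €16,054.0825… = €138,554.08

€138,554.08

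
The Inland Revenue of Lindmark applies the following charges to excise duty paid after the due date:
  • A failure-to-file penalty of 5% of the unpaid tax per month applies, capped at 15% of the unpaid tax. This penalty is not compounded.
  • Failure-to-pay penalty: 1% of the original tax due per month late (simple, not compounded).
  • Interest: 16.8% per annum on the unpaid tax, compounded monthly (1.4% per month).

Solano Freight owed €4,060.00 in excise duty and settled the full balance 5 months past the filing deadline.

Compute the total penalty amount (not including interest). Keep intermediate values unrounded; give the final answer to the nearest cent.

€812.00

Failure-to-file: 5 × 5% × €4,060.00 = €1,015.00, capped at 15% × €4,060.00 = €609.00
Failure-to-pay penalty: 5 × 1% × €4,060.00 = €203.00
Total penalty = €609.00 + €203.00 = €812.00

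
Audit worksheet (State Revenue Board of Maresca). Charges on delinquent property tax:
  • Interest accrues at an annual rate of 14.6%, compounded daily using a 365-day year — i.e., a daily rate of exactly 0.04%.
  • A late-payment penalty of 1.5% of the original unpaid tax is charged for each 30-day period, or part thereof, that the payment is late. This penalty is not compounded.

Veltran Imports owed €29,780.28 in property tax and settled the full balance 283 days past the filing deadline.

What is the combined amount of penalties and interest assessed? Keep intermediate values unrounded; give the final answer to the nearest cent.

€8,035.63

Penalty periods: ⌈283/30⌉ = 10; penalty = 10 × 1.5% × €29,780.28 = €4,467.04…
Interest: €29,780.28 × ((1 + 0.0004)^283 − 1) = €29,780.28 × 0.11983054… = €3,568.5869…
Penalties + interest = €4,467.0420 + €3,568.5869… = €8,035.63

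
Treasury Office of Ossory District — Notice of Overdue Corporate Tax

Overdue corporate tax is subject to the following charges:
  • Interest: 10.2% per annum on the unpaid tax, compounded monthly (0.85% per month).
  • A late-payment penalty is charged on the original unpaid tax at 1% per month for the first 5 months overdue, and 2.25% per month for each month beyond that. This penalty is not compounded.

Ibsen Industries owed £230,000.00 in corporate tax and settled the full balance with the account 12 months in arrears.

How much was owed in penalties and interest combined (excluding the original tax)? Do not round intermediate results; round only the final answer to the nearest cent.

Penalty, months 1–5: 5 × 1% × £230,000.00 = £11,500.00
Penalty, months 6–12: 7 × 2.25% × £230,000.00 = £36,225.00
Interest: £230,000.00 × ((1 + 0.0085)^12 − 1) = £230,000.00 × 0.1069062… = £24,588.4322…
Penalties + interest = £47,725.0000 + £24,588.4322… = £72,313.43

£72,313.43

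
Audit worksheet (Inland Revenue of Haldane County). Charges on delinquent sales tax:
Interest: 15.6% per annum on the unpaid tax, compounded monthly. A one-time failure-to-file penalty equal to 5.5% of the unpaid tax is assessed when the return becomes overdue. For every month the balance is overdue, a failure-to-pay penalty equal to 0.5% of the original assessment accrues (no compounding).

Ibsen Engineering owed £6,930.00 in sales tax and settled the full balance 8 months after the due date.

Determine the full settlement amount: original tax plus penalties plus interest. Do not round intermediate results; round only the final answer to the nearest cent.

Failure-to-file penalty: 5.5% × £6,930.00 = £381.15
Failure-to-pay penalty = 0.5% × £6,930.00 × 8 mo = £277.20
Interest (15.6%/yr ÷ 12 = 1.3%/month): £6,930.00 × ((1 + 0.013)^8 − 1) = £754.3794…
Total = £6,930.00 + £658.3500 + £754.3794… = £8,342.73

£8,342.73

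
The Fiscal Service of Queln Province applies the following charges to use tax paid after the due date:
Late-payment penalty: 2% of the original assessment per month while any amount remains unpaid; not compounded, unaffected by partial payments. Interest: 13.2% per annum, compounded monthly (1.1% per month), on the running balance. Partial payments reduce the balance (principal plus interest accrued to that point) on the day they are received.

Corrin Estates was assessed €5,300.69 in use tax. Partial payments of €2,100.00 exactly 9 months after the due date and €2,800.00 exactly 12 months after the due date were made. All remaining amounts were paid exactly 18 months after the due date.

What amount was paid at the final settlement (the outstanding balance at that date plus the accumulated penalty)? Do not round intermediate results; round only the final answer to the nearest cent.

Balance at month 9: €5,300.6900 × (1 + 0.011)^9 = €5,849.1506…
After €2,100.00 payment: €5,849.1506… − €2,100.00 = €3,749.1506…
Balance at month 12: €3,749.1506… × (1 + 0.011)^3 = €3,874.2385…
After €2,800.00 payment: €3,874.2385… − €2,800.00 = €1,074.2385…
Balance at month 18: €1,074.2385… × (1 + 0.011)^6 = €1,147.1169…
Penalty: 18 × 2% × €5,300.69 = €1,908.25…
Final settlement = outstanding balance + penalty = €1,147.1169… + €1,908.25… = €3,055.37

€3,055.37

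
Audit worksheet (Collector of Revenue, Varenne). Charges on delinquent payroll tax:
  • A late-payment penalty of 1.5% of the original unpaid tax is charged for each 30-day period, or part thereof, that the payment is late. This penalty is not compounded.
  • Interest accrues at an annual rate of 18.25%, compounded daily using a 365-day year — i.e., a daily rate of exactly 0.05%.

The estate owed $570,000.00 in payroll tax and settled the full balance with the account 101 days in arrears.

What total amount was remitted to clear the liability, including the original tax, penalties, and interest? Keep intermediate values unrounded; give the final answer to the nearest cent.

Penalty periods: ⌈101/30⌉ = 4; penalty = 4 × 1.5% × $570,000.00 = $34,200.00
Interest: $570,000.00 × ((1 + 0.0005)^101 − 1) = $570,000.00 × 0.05178359… = $29,516.6457…
Total = $570,000.00 + $34,200.0000 + $29,516.6457… = $633,716.65

$633,716.65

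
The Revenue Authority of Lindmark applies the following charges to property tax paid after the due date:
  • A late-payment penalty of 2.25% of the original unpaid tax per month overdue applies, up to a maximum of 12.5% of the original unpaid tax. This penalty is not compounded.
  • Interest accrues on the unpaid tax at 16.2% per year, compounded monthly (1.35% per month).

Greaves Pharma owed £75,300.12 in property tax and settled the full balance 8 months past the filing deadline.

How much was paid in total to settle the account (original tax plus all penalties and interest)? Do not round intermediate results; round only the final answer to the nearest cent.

Penalty (uncapped): 8 × 2.25% × £75,300.12 = £13,554.02…; cap = 12.5% × £75,300.12 = £9,412.52… → penalty = £9,412.52…
Interest: £75,300.12 × ((1 + 0.0135)^8 − 1) = £75,300.12 × 0.1132431… = £8,527.2214…
Total = £75,300.12 + £9,412.5150 + £8,527.2214… = £93,239.86

£93,239.86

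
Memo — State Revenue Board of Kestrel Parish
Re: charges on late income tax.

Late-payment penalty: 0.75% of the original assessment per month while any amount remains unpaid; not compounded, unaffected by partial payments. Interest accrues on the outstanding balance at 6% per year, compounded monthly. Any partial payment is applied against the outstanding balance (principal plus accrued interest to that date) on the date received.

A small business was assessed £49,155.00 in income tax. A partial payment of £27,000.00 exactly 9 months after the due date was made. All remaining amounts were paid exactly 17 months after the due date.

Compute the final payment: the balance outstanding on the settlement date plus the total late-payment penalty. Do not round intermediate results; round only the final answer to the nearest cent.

£31,672.73

Monthly rate = 6% ÷ 12 = 0.5%
Balance at month 9: £49,155.0000 × (1 + 0.005)^9 = £51,411.7345…
After £27,000.00 payment: £51,411.7345… − £27,000.00 = £24,411.7345…
Balance at month 17: £24,411.7345… × (1 + 0.005)^8 = £25,405.4641…
Penalty: 17 × 0.75% × £49,155.00 = £6,267.26…
Final settlement = outstanding balance + penalty = £25,405.4641… + £6,267.26… = £31,672.73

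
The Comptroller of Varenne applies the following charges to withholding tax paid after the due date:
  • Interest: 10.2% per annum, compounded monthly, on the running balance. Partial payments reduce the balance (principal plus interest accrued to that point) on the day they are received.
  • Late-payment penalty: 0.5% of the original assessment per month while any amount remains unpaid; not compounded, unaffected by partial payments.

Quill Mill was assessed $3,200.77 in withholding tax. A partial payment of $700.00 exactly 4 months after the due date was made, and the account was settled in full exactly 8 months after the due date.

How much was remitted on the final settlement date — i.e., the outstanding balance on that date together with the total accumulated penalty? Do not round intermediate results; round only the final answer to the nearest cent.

$2,828.93

Monthly rate = 10.2% ÷ 12 = 0.85%
Balance at month 4: $3,200.7700 × (1 + 0.0085)^4 = $3,310.9916…
After $700.00 payment: $3,310.9916… − $700.00 = $2,610.9916…
Balance at month 8: $2,610.9916… × (1 + 0.0085)^4 = $2,700.9036…
Penalty: 8 × 0.5% × $3,200.77 = $128.03…
Final settlement = outstanding balance + penalty = $2,700.9036… + $128.03… = $2,828.93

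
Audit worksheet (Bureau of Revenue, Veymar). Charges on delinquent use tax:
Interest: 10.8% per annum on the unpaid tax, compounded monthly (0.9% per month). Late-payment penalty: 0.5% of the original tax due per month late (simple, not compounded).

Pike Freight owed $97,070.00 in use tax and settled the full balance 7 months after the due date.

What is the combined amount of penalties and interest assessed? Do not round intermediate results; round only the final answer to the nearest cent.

$9,680.48

Late-payment penalty = 0.5% × $97,070.00 × 7 mo = $3,397.45
Interest: $97,070.00 × ((1 + 0.009)^7 − 1) = $97,070.00 × 0.0647267… = $6,283.0252…
Penalties + interest = $3,397.4500 + $6,283.0252… = $9,680.48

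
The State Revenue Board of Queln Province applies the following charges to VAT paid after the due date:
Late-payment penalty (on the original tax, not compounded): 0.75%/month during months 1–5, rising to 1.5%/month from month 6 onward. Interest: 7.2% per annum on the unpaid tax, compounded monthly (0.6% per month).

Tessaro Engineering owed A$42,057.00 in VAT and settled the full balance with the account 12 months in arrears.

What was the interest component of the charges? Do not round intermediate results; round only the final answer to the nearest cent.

A$3,130.06

Interest: A$42,057.00 × ((1 + 0.006)^12 − 1) = A$42,057.00 × 0.0744242… = A$3,130.0572…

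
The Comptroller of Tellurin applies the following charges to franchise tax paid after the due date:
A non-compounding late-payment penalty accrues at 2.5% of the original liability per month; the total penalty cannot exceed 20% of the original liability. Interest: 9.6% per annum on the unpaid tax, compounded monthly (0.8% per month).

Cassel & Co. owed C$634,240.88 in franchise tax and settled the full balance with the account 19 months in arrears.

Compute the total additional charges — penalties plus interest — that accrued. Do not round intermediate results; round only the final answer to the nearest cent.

C$230,518.90

Penalty (uncapped): 19 × 2.5% × C$634,240.88 = C$301,264.42…; cap = 20% × C$634,240.88 = C$126,848.18… → penalty = C$126,848.18…
Interest: C$634,240.88 × ((1 + 0.008)^19 − 1) = C$634,240.88 × 0.1634564… = C$103,670.7261…
Penalties + interest = C$126,848.1760 + C$103,670.7261… = C$230,518.90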